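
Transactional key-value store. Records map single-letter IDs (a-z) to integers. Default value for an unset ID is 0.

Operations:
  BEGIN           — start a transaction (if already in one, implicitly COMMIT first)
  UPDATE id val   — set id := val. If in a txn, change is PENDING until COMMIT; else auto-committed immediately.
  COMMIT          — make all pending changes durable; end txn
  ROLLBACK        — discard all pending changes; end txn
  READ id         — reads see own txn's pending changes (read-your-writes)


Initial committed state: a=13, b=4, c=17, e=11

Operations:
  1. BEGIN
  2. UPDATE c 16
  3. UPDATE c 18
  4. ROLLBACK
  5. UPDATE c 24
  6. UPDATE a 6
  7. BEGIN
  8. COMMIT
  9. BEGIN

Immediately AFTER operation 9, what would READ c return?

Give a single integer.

Answer: 24

Derivation:
Initial committed: {a=13, b=4, c=17, e=11}
Op 1: BEGIN: in_txn=True, pending={}
Op 2: UPDATE c=16 (pending; pending now {c=16})
Op 3: UPDATE c=18 (pending; pending now {c=18})
Op 4: ROLLBACK: discarded pending ['c']; in_txn=False
Op 5: UPDATE c=24 (auto-commit; committed c=24)
Op 6: UPDATE a=6 (auto-commit; committed a=6)
Op 7: BEGIN: in_txn=True, pending={}
Op 8: COMMIT: merged [] into committed; committed now {a=6, b=4, c=24, e=11}
Op 9: BEGIN: in_txn=True, pending={}
After op 9: visible(c) = 24 (pending={}, committed={a=6, b=4, c=24, e=11})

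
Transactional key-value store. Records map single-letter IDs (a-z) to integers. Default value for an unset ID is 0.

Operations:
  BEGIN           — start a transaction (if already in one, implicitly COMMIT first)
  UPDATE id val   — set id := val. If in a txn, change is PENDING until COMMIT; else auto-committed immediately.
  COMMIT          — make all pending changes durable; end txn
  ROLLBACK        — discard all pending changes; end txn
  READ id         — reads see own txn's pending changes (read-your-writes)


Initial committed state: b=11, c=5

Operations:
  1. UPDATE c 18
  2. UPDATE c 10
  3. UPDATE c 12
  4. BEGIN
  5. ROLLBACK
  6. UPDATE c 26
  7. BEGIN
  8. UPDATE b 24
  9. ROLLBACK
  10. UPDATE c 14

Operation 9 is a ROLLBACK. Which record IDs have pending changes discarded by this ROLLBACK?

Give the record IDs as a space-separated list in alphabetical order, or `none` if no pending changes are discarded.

Answer: b

Derivation:
Initial committed: {b=11, c=5}
Op 1: UPDATE c=18 (auto-commit; committed c=18)
Op 2: UPDATE c=10 (auto-commit; committed c=10)
Op 3: UPDATE c=12 (auto-commit; committed c=12)
Op 4: BEGIN: in_txn=True, pending={}
Op 5: ROLLBACK: discarded pending []; in_txn=False
Op 6: UPDATE c=26 (auto-commit; committed c=26)
Op 7: BEGIN: in_txn=True, pending={}
Op 8: UPDATE b=24 (pending; pending now {b=24})
Op 9: ROLLBACK: discarded pending ['b']; in_txn=False
Op 10: UPDATE c=14 (auto-commit; committed c=14)
ROLLBACK at op 9 discards: ['b']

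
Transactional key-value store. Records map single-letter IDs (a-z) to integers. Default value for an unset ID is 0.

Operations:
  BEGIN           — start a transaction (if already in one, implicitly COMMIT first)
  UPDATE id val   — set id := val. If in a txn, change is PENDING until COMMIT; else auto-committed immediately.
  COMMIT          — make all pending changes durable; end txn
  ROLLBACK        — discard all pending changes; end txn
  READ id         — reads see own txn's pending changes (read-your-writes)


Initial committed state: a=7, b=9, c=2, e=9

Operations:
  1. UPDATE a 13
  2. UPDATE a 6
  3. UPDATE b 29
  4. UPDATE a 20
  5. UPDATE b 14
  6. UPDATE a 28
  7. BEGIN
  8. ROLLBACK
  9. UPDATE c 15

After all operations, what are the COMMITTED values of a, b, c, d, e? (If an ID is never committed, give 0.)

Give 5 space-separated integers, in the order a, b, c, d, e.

Answer: 28 14 15 0 9

Derivation:
Initial committed: {a=7, b=9, c=2, e=9}
Op 1: UPDATE a=13 (auto-commit; committed a=13)
Op 2: UPDATE a=6 (auto-commit; committed a=6)
Op 3: UPDATE b=29 (auto-commit; committed b=29)
Op 4: UPDATE a=20 (auto-commit; committed a=20)
Op 5: UPDATE b=14 (auto-commit; committed b=14)
Op 6: UPDATE a=28 (auto-commit; committed a=28)
Op 7: BEGIN: in_txn=True, pending={}
Op 8: ROLLBACK: discarded pending []; in_txn=False
Op 9: UPDATE c=15 (auto-commit; committed c=15)
Final committed: {a=28, b=14, c=15, e=9}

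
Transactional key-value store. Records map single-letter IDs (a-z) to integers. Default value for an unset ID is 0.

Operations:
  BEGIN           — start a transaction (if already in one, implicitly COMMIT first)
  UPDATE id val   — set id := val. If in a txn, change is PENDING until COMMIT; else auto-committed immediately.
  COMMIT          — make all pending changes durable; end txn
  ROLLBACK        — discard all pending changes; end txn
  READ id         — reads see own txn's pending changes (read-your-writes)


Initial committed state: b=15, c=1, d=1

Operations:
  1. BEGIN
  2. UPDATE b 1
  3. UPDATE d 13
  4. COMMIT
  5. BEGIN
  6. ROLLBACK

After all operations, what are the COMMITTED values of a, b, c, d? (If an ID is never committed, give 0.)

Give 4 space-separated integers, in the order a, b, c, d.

Answer: 0 1 1 13

Derivation:
Initial committed: {b=15, c=1, d=1}
Op 1: BEGIN: in_txn=True, pending={}
Op 2: UPDATE b=1 (pending; pending now {b=1})
Op 3: UPDATE d=13 (pending; pending now {b=1, d=13})
Op 4: COMMIT: merged ['b', 'd'] into committed; committed now {b=1, c=1, d=13}
Op 5: BEGIN: in_txn=True, pending={}
Op 6: ROLLBACK: discarded pending []; in_txn=False
Final committed: {b=1, c=1, d=13}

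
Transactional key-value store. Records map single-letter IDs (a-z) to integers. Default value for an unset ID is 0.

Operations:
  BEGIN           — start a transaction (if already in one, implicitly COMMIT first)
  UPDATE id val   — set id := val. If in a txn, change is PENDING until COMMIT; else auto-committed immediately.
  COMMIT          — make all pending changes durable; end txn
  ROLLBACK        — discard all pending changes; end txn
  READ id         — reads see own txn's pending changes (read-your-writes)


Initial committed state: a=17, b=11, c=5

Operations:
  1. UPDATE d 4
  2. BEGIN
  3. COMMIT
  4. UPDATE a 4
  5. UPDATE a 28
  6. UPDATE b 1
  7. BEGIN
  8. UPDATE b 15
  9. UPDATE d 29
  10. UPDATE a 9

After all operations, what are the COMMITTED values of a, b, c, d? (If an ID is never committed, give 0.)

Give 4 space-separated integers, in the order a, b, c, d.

Initial committed: {a=17, b=11, c=5}
Op 1: UPDATE d=4 (auto-commit; committed d=4)
Op 2: BEGIN: in_txn=True, pending={}
Op 3: COMMIT: merged [] into committed; committed now {a=17, b=11, c=5, d=4}
Op 4: UPDATE a=4 (auto-commit; committed a=4)
Op 5: UPDATE a=28 (auto-commit; committed a=28)
Op 6: UPDATE b=1 (auto-commit; committed b=1)
Op 7: BEGIN: in_txn=True, pending={}
Op 8: UPDATE b=15 (pending; pending now {b=15})
Op 9: UPDATE d=29 (pending; pending now {b=15, d=29})
Op 10: UPDATE a=9 (pending; pending now {a=9, b=15, d=29})
Final committed: {a=28, b=1, c=5, d=4}

Answer: 28 1 5 4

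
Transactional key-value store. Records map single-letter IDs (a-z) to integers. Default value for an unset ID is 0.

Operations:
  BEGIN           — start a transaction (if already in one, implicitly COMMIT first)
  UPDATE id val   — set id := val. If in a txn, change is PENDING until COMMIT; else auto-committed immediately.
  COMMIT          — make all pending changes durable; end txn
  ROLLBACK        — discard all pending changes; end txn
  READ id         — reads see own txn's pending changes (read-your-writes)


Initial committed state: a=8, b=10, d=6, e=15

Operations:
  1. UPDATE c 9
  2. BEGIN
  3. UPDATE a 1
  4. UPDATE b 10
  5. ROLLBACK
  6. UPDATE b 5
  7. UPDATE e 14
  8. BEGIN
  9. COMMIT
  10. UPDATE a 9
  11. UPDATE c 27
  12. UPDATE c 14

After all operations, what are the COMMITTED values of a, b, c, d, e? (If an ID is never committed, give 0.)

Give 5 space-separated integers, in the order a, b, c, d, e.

Answer: 9 5 14 6 14

Derivation:
Initial committed: {a=8, b=10, d=6, e=15}
Op 1: UPDATE c=9 (auto-commit; committed c=9)
Op 2: BEGIN: in_txn=True, pending={}
Op 3: UPDATE a=1 (pending; pending now {a=1})
Op 4: UPDATE b=10 (pending; pending now {a=1, b=10})
Op 5: ROLLBACK: discarded pending ['a', 'b']; in_txn=False
Op 6: UPDATE b=5 (auto-commit; committed b=5)
Op 7: UPDATE e=14 (auto-commit; committed e=14)
Op 8: BEGIN: in_txn=True, pending={}
Op 9: COMMIT: merged [] into committed; committed now {a=8, b=5, c=9, d=6, e=14}
Op 10: UPDATE a=9 (auto-commit; committed a=9)
Op 11: UPDATE c=27 (auto-commit; committed c=27)
Op 12: UPDATE c=14 (auto-commit; committed c=14)
Final committed: {a=9, b=5, c=14, d=6, e=14}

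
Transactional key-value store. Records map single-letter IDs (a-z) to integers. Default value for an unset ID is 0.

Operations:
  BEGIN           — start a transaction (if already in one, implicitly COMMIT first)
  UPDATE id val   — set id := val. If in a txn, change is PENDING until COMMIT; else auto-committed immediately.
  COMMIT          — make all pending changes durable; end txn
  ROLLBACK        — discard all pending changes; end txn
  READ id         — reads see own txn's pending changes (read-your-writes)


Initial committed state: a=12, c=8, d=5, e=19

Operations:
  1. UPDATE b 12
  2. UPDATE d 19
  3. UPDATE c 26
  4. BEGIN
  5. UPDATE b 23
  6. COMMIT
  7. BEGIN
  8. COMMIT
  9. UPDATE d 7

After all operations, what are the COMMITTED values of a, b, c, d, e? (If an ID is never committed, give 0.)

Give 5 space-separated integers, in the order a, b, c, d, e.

Answer: 12 23 26 7 19

Derivation:
Initial committed: {a=12, c=8, d=5, e=19}
Op 1: UPDATE b=12 (auto-commit; committed b=12)
Op 2: UPDATE d=19 (auto-commit; committed d=19)
Op 3: UPDATE c=26 (auto-commit; committed c=26)
Op 4: BEGIN: in_txn=True, pending={}
Op 5: UPDATE b=23 (pending; pending now {b=23})
Op 6: COMMIT: merged ['b'] into committed; committed now {a=12, b=23, c=26, d=19, e=19}
Op 7: BEGIN: in_txn=True, pending={}
Op 8: COMMIT: merged [] into committed; committed now {a=12, b=23, c=26, d=19, e=19}
Op 9: UPDATE d=7 (auto-commit; committed d=7)
Final committed: {a=12, b=23, c=26, d=7, e=19}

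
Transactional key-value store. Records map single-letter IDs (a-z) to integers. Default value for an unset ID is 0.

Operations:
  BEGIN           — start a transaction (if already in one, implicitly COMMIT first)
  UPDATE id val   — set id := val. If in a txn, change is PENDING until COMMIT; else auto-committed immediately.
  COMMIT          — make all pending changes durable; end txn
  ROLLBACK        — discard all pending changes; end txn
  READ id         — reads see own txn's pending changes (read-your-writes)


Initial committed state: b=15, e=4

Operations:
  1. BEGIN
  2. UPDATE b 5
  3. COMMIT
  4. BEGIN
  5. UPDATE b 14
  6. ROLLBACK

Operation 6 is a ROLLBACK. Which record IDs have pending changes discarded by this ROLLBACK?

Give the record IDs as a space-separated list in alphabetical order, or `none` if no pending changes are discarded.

Initial committed: {b=15, e=4}
Op 1: BEGIN: in_txn=True, pending={}
Op 2: UPDATE b=5 (pending; pending now {b=5})
Op 3: COMMIT: merged ['b'] into committed; committed now {b=5, e=4}
Op 4: BEGIN: in_txn=True, pending={}
Op 5: UPDATE b=14 (pending; pending now {b=14})
Op 6: ROLLBACK: discarded pending ['b']; in_txn=False
ROLLBACK at op 6 discards: ['b']

Answer: b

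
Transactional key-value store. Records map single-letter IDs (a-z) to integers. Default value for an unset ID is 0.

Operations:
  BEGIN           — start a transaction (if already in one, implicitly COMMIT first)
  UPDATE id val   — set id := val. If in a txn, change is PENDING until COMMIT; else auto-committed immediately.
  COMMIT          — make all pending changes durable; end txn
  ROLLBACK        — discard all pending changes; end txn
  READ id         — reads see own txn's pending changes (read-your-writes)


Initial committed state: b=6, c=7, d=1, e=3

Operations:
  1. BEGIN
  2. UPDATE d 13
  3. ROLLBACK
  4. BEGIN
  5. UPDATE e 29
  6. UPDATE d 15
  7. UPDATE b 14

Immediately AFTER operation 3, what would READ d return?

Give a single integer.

Initial committed: {b=6, c=7, d=1, e=3}
Op 1: BEGIN: in_txn=True, pending={}
Op 2: UPDATE d=13 (pending; pending now {d=13})
Op 3: ROLLBACK: discarded pending ['d']; in_txn=False
After op 3: visible(d) = 1 (pending={}, committed={b=6, c=7, d=1, e=3})

Answer: 1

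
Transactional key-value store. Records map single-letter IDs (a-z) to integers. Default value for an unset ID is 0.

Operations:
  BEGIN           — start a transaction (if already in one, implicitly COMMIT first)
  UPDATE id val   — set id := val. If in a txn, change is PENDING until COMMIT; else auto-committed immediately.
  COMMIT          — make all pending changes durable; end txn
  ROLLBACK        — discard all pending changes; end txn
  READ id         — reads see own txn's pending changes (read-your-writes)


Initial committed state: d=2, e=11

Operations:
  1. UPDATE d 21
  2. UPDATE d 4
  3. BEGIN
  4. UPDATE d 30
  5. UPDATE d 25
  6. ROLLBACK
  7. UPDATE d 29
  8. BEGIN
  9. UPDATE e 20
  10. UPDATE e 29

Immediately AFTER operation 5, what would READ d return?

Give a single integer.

Answer: 25

Derivation:
Initial committed: {d=2, e=11}
Op 1: UPDATE d=21 (auto-commit; committed d=21)
Op 2: UPDATE d=4 (auto-commit; committed d=4)
Op 3: BEGIN: in_txn=True, pending={}
Op 4: UPDATE d=30 (pending; pending now {d=30})
Op 5: UPDATE d=25 (pending; pending now {d=25})
After op 5: visible(d) = 25 (pending={d=25}, committed={d=4, e=11})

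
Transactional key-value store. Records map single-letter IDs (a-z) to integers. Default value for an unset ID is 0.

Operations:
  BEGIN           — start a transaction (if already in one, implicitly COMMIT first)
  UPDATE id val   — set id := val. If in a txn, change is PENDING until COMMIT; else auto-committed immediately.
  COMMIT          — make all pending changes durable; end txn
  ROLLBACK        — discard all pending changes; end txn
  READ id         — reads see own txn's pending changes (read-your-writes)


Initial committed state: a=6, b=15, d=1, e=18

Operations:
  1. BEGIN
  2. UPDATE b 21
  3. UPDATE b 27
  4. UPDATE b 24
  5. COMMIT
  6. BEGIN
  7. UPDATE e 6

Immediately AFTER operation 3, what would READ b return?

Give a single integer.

Answer: 27

Derivation:
Initial committed: {a=6, b=15, d=1, e=18}
Op 1: BEGIN: in_txn=True, pending={}
Op 2: UPDATE b=21 (pending; pending now {b=21})
Op 3: UPDATE b=27 (pending; pending now {b=27})
After op 3: visible(b) = 27 (pending={b=27}, committed={a=6, b=15, d=1, e=18})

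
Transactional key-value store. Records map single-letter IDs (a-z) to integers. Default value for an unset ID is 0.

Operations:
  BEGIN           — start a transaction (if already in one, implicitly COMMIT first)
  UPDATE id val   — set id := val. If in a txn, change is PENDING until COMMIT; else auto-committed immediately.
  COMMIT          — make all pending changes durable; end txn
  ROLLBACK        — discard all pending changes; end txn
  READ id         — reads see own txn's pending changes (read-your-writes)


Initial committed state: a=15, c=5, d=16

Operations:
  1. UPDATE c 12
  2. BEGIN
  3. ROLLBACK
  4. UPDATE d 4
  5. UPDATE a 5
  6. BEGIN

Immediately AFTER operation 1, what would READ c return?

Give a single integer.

Initial committed: {a=15, c=5, d=16}
Op 1: UPDATE c=12 (auto-commit; committed c=12)
After op 1: visible(c) = 12 (pending={}, committed={a=15, c=12, d=16})

Answer: 12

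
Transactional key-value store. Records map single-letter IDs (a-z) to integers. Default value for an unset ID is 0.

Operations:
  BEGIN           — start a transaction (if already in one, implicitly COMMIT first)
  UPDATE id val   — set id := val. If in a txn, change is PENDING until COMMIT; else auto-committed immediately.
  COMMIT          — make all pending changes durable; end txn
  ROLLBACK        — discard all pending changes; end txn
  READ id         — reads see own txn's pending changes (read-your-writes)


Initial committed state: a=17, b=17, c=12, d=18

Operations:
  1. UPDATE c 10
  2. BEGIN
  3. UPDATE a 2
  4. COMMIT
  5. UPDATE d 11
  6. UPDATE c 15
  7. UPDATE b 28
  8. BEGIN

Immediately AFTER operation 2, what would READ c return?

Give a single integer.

Initial committed: {a=17, b=17, c=12, d=18}
Op 1: UPDATE c=10 (auto-commit; committed c=10)
Op 2: BEGIN: in_txn=True, pending={}
After op 2: visible(c) = 10 (pending={}, committed={a=17, b=17, c=10, d=18})

Answer: 10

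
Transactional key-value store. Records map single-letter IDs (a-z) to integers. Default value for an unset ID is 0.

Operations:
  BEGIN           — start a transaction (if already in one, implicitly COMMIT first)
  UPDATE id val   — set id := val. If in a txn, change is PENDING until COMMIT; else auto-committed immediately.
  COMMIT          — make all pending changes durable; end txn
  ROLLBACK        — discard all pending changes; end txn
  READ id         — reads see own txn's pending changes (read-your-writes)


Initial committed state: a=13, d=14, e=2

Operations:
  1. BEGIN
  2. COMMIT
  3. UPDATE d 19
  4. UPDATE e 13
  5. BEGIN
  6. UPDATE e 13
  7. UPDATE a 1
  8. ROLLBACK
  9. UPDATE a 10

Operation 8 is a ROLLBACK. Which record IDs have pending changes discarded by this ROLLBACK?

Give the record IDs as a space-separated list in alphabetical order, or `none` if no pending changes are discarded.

Initial committed: {a=13, d=14, e=2}
Op 1: BEGIN: in_txn=True, pending={}
Op 2: COMMIT: merged [] into committed; committed now {a=13, d=14, e=2}
Op 3: UPDATE d=19 (auto-commit; committed d=19)
Op 4: UPDATE e=13 (auto-commit; committed e=13)
Op 5: BEGIN: in_txn=True, pending={}
Op 6: UPDATE e=13 (pending; pending now {e=13})
Op 7: UPDATE a=1 (pending; pending now {a=1, e=13})
Op 8: ROLLBACK: discarded pending ['a', 'e']; in_txn=False
Op 9: UPDATE a=10 (auto-commit; committed a=10)
ROLLBACK at op 8 discards: ['a', 'e']

Answer: a e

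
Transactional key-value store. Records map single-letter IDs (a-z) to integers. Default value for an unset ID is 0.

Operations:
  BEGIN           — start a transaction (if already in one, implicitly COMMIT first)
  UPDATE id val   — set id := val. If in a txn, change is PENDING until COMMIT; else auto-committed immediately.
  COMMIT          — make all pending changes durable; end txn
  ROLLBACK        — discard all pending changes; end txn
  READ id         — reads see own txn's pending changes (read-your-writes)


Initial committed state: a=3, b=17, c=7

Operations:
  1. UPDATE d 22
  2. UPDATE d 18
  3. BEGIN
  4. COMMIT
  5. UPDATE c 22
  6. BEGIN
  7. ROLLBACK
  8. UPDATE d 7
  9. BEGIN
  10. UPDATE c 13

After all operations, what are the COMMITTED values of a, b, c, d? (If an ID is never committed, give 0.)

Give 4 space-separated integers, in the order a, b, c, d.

Initial committed: {a=3, b=17, c=7}
Op 1: UPDATE d=22 (auto-commit; committed d=22)
Op 2: UPDATE d=18 (auto-commit; committed d=18)
Op 3: BEGIN: in_txn=True, pending={}
Op 4: COMMIT: merged [] into committed; committed now {a=3, b=17, c=7, d=18}
Op 5: UPDATE c=22 (auto-commit; committed c=22)
Op 6: BEGIN: in_txn=True, pending={}
Op 7: ROLLBACK: discarded pending []; in_txn=False
Op 8: UPDATE d=7 (auto-commit; committed d=7)
Op 9: BEGIN: in_txn=True, pending={}
Op 10: UPDATE c=13 (pending; pending now {c=13})
Final committed: {a=3, b=17, c=22, d=7}

Answer: 3 17 22 7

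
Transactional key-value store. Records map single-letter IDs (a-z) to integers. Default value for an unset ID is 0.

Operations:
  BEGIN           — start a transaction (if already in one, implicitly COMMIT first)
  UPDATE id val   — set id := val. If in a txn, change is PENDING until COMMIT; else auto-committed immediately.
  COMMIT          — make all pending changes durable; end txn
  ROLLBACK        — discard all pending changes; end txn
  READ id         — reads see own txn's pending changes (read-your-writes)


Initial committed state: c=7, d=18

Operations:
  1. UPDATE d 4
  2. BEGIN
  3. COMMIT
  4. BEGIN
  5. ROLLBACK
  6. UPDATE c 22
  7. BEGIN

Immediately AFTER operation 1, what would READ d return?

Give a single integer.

Initial committed: {c=7, d=18}
Op 1: UPDATE d=4 (auto-commit; committed d=4)
After op 1: visible(d) = 4 (pending={}, committed={c=7, d=4})

Answer: 4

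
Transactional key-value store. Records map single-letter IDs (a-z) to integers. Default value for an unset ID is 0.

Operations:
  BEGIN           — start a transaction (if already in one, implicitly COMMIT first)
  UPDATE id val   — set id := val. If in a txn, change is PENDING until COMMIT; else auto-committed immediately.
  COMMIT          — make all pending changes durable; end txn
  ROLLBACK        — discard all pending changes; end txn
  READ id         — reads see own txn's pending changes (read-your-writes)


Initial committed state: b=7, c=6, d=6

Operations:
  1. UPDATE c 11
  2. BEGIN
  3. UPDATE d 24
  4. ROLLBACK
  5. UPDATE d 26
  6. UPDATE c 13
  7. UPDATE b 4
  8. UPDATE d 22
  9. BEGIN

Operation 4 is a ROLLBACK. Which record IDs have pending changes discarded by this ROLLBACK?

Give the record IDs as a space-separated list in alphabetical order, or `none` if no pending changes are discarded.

Answer: d

Derivation:
Initial committed: {b=7, c=6, d=6}
Op 1: UPDATE c=11 (auto-commit; committed c=11)
Op 2: BEGIN: in_txn=True, pending={}
Op 3: UPDATE d=24 (pending; pending now {d=24})
Op 4: ROLLBACK: discarded pending ['d']; in_txn=False
Op 5: UPDATE d=26 (auto-commit; committed d=26)
Op 6: UPDATE c=13 (auto-commit; committed c=13)
Op 7: UPDATE b=4 (auto-commit; committed b=4)
Op 8: UPDATE d=22 (auto-commit; committed d=22)
Op 9: BEGIN: in_txn=True, pending={}
ROLLBACK at op 4 discards: ['d']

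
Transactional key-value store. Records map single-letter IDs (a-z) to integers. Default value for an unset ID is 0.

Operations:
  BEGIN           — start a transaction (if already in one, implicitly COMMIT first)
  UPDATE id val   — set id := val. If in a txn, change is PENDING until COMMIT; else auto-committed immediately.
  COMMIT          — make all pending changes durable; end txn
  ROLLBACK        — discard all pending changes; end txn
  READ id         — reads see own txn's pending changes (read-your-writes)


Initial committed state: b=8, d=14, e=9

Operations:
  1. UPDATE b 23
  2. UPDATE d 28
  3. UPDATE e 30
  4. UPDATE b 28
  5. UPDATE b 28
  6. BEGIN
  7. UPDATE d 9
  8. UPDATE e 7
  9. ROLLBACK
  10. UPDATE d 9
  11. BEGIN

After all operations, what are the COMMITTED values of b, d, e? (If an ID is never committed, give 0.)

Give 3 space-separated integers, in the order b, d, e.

Initial committed: {b=8, d=14, e=9}
Op 1: UPDATE b=23 (auto-commit; committed b=23)
Op 2: UPDATE d=28 (auto-commit; committed d=28)
Op 3: UPDATE e=30 (auto-commit; committed e=30)
Op 4: UPDATE b=28 (auto-commit; committed b=28)
Op 5: UPDATE b=28 (auto-commit; committed b=28)
Op 6: BEGIN: in_txn=True, pending={}
Op 7: UPDATE d=9 (pending; pending now {d=9})
Op 8: UPDATE e=7 (pending; pending now {d=9, e=7})
Op 9: ROLLBACK: discarded pending ['d', 'e']; in_txn=False
Op 10: UPDATE d=9 (auto-commit; committed d=9)
Op 11: BEGIN: in_txn=True, pending={}
Final committed: {b=28, d=9, e=30}

Answer: 28 9 30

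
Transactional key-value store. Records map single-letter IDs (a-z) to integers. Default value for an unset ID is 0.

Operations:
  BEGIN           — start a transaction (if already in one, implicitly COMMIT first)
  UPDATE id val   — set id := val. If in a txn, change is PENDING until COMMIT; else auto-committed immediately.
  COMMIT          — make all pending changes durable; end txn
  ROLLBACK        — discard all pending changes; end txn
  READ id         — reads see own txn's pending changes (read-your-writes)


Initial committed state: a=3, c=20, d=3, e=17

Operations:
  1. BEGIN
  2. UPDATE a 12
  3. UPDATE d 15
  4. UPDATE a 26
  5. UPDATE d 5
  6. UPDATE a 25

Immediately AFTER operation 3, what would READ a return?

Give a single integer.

Initial committed: {a=3, c=20, d=3, e=17}
Op 1: BEGIN: in_txn=True, pending={}
Op 2: UPDATE a=12 (pending; pending now {a=12})
Op 3: UPDATE d=15 (pending; pending now {a=12, d=15})
After op 3: visible(a) = 12 (pending={a=12, d=15}, committed={a=3, c=20, d=3, e=17})

Answer: 12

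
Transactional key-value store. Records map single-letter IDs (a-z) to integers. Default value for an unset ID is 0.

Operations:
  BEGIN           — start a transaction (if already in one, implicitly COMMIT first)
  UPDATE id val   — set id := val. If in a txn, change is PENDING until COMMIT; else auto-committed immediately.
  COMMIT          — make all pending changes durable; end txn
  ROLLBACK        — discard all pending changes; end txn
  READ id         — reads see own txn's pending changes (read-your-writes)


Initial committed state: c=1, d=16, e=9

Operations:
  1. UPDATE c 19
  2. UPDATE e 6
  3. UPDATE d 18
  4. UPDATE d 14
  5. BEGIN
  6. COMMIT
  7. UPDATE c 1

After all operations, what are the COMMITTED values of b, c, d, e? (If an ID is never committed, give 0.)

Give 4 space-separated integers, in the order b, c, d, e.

Initial committed: {c=1, d=16, e=9}
Op 1: UPDATE c=19 (auto-commit; committed c=19)
Op 2: UPDATE e=6 (auto-commit; committed e=6)
Op 3: UPDATE d=18 (auto-commit; committed d=18)
Op 4: UPDATE d=14 (auto-commit; committed d=14)
Op 5: BEGIN: in_txn=True, pending={}
Op 6: COMMIT: merged [] into committed; committed now {c=19, d=14, e=6}
Op 7: UPDATE c=1 (auto-commit; committed c=1)
Final committed: {c=1, d=14, e=6}

Answer: 0 1 14 6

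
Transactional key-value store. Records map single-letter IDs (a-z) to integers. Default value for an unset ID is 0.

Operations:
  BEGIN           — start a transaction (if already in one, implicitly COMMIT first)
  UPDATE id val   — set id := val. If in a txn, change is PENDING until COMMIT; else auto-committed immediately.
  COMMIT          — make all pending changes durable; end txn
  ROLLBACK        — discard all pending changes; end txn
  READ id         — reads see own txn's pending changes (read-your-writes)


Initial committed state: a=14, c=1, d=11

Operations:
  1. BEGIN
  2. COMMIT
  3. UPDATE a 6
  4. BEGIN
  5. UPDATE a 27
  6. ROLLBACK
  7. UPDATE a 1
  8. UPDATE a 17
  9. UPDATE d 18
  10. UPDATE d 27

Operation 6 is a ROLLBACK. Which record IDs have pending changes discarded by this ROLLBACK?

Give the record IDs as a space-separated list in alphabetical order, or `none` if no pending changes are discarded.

Initial committed: {a=14, c=1, d=11}
Op 1: BEGIN: in_txn=True, pending={}
Op 2: COMMIT: merged [] into committed; committed now {a=14, c=1, d=11}
Op 3: UPDATE a=6 (auto-commit; committed a=6)
Op 4: BEGIN: in_txn=True, pending={}
Op 5: UPDATE a=27 (pending; pending now {a=27})
Op 6: ROLLBACK: discarded pending ['a']; in_txn=False
Op 7: UPDATE a=1 (auto-commit; committed a=1)
Op 8: UPDATE a=17 (auto-commit; committed a=17)
Op 9: UPDATE d=18 (auto-commit; committed d=18)
Op 10: UPDATE d=27 (auto-commit; committed d=27)
ROLLBACK at op 6 discards: ['a']

Answer: a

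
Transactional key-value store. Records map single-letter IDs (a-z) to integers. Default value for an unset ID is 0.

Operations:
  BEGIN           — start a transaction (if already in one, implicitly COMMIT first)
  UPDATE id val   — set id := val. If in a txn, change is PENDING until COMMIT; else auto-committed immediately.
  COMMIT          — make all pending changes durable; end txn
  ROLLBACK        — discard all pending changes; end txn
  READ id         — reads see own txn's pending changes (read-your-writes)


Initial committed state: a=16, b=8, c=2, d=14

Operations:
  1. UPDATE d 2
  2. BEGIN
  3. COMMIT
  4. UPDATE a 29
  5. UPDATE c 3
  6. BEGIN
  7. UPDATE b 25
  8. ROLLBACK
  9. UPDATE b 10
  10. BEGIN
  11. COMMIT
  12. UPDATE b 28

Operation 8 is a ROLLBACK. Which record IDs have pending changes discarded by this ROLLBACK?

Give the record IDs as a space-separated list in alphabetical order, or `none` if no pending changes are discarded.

Initial committed: {a=16, b=8, c=2, d=14}
Op 1: UPDATE d=2 (auto-commit; committed d=2)
Op 2: BEGIN: in_txn=True, pending={}
Op 3: COMMIT: merged [] into committed; committed now {a=16, b=8, c=2, d=2}
Op 4: UPDATE a=29 (auto-commit; committed a=29)
Op 5: UPDATE c=3 (auto-commit; committed c=3)
Op 6: BEGIN: in_txn=True, pending={}
Op 7: UPDATE b=25 (pending; pending now {b=25})
Op 8: ROLLBACK: discarded pending ['b']; in_txn=False
Op 9: UPDATE b=10 (auto-commit; committed b=10)
Op 10: BEGIN: in_txn=True, pending={}
Op 11: COMMIT: merged [] into committed; committed now {a=29, b=10, c=3, d=2}
Op 12: UPDATE b=28 (auto-commit; committed b=28)
ROLLBACK at op 8 discards: ['b']

Answer: b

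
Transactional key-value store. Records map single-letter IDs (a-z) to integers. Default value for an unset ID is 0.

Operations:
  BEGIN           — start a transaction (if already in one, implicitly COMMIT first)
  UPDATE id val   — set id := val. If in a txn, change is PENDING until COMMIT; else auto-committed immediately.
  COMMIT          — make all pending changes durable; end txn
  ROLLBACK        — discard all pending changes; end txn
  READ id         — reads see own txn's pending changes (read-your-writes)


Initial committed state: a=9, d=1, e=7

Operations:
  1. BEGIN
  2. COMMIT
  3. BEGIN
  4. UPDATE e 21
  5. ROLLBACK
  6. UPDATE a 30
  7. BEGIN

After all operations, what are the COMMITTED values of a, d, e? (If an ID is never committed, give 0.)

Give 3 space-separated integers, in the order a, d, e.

Initial committed: {a=9, d=1, e=7}
Op 1: BEGIN: in_txn=True, pending={}
Op 2: COMMIT: merged [] into committed; committed now {a=9, d=1, e=7}
Op 3: BEGIN: in_txn=True, pending={}
Op 4: UPDATE e=21 (pending; pending now {e=21})
Op 5: ROLLBACK: discarded pending ['e']; in_txn=False
Op 6: UPDATE a=30 (auto-commit; committed a=30)
Op 7: BEGIN: in_txn=True, pending={}
Final committed: {a=30, d=1, e=7}

Answer: 30 1 7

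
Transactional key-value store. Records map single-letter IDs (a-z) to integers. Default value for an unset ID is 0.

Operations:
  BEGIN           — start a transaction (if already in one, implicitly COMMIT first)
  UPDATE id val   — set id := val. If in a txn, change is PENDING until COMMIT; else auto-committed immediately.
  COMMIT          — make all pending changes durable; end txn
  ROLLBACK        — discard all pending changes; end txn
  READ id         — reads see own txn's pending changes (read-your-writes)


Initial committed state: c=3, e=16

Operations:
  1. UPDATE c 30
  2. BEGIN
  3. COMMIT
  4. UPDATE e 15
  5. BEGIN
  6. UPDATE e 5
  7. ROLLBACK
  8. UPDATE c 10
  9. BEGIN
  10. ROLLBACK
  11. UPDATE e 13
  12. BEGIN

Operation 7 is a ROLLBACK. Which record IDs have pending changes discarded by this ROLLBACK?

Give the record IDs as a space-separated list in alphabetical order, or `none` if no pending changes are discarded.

Initial committed: {c=3, e=16}
Op 1: UPDATE c=30 (auto-commit; committed c=30)
Op 2: BEGIN: in_txn=True, pending={}
Op 3: COMMIT: merged [] into committed; committed now {c=30, e=16}
Op 4: UPDATE e=15 (auto-commit; committed e=15)
Op 5: BEGIN: in_txn=True, pending={}
Op 6: UPDATE e=5 (pending; pending now {e=5})
Op 7: ROLLBACK: discarded pending ['e']; in_txn=False
Op 8: UPDATE c=10 (auto-commit; committed c=10)
Op 9: BEGIN: in_txn=True, pending={}
Op 10: ROLLBACK: discarded pending []; in_txn=False
Op 11: UPDATE e=13 (auto-commit; committed e=13)
Op 12: BEGIN: in_txn=True, pending={}
ROLLBACK at op 7 discards: ['e']

Answer: e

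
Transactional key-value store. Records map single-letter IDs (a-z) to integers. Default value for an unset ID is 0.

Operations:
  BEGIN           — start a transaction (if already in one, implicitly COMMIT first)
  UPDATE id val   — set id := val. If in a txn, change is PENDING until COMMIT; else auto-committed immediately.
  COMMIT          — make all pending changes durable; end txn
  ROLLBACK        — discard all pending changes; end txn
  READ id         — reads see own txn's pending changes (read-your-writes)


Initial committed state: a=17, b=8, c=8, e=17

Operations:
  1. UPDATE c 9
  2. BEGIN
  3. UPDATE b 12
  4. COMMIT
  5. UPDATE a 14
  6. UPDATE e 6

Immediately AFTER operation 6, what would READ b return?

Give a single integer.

Initial committed: {a=17, b=8, c=8, e=17}
Op 1: UPDATE c=9 (auto-commit; committed c=9)
Op 2: BEGIN: in_txn=True, pending={}
Op 3: UPDATE b=12 (pending; pending now {b=12})
Op 4: COMMIT: merged ['b'] into committed; committed now {a=17, b=12, c=9, e=17}
Op 5: UPDATE a=14 (auto-commit; committed a=14)
Op 6: UPDATE e=6 (auto-commit; committed e=6)
After op 6: visible(b) = 12 (pending={}, committed={a=14, b=12, c=9, e=6})

Answer: 12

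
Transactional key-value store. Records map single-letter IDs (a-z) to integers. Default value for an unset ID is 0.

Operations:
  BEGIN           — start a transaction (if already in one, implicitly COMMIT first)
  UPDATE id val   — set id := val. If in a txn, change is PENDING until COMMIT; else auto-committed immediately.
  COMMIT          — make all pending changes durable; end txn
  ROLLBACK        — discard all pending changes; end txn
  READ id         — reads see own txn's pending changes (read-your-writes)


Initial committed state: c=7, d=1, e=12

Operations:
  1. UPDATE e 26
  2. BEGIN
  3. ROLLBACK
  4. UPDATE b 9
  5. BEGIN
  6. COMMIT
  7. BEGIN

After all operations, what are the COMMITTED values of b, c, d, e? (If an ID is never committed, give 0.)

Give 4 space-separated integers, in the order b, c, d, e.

Answer: 9 7 1 26

Derivation:
Initial committed: {c=7, d=1, e=12}
Op 1: UPDATE e=26 (auto-commit; committed e=26)
Op 2: BEGIN: in_txn=True, pending={}
Op 3: ROLLBACK: discarded pending []; in_txn=False
Op 4: UPDATE b=9 (auto-commit; committed b=9)
Op 5: BEGIN: in_txn=True, pending={}
Op 6: COMMIT: merged [] into committed; committed now {b=9, c=7, d=1, e=26}
Op 7: BEGIN: in_txn=True, pending={}
Final committed: {b=9, c=7, d=1, e=26}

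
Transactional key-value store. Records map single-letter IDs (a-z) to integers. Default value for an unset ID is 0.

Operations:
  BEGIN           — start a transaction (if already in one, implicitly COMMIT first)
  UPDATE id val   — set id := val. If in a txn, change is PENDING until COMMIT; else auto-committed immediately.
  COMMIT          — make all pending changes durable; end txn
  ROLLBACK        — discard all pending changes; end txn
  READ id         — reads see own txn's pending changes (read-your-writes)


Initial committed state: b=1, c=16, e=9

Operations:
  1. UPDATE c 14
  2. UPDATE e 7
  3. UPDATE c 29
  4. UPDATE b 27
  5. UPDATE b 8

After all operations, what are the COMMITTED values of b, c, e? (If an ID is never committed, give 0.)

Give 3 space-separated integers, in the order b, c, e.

Initial committed: {b=1, c=16, e=9}
Op 1: UPDATE c=14 (auto-commit; committed c=14)
Op 2: UPDATE e=7 (auto-commit; committed e=7)
Op 3: UPDATE c=29 (auto-commit; committed c=29)
Op 4: UPDATE b=27 (auto-commit; committed b=27)
Op 5: UPDATE b=8 (auto-commit; committed b=8)
Final committed: {b=8, c=29, e=7}

Answer: 8 29 7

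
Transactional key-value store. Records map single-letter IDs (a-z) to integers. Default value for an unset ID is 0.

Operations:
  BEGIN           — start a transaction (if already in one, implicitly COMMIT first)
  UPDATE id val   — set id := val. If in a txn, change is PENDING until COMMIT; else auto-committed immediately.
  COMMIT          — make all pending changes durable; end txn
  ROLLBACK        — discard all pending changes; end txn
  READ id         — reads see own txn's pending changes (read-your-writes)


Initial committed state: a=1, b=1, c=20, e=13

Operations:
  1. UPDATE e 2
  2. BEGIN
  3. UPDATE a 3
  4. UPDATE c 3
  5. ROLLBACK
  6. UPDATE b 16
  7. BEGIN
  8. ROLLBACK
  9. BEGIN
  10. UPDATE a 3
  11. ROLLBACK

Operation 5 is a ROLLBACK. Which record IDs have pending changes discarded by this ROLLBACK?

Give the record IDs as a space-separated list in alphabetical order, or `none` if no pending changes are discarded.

Answer: a c

Derivation:
Initial committed: {a=1, b=1, c=20, e=13}
Op 1: UPDATE e=2 (auto-commit; committed e=2)
Op 2: BEGIN: in_txn=True, pending={}
Op 3: UPDATE a=3 (pending; pending now {a=3})
Op 4: UPDATE c=3 (pending; pending now {a=3, c=3})
Op 5: ROLLBACK: discarded pending ['a', 'c']; in_txn=False
Op 6: UPDATE b=16 (auto-commit; committed b=16)
Op 7: BEGIN: in_txn=True, pending={}
Op 8: ROLLBACK: discarded pending []; in_txn=False
Op 9: BEGIN: in_txn=True, pending={}
Op 10: UPDATE a=3 (pending; pending now {a=3})
Op 11: ROLLBACK: discarded pending ['a']; in_txn=False
ROLLBACK at op 5 discards: ['a', 'c']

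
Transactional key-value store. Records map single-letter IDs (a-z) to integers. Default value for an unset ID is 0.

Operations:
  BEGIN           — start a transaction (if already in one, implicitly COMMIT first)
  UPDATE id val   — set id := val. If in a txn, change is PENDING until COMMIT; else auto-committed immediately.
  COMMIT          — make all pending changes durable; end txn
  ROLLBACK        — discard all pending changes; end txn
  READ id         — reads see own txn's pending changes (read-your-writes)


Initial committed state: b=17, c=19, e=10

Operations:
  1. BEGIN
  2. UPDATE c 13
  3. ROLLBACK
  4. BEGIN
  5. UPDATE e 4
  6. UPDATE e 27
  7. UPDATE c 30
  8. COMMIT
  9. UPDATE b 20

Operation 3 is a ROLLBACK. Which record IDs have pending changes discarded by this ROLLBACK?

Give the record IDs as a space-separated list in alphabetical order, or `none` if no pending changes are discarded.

Answer: c

Derivation:
Initial committed: {b=17, c=19, e=10}
Op 1: BEGIN: in_txn=True, pending={}
Op 2: UPDATE c=13 (pending; pending now {c=13})
Op 3: ROLLBACK: discarded pending ['c']; in_txn=False
Op 4: BEGIN: in_txn=True, pending={}
Op 5: UPDATE e=4 (pending; pending now {e=4})
Op 6: UPDATE e=27 (pending; pending now {e=27})
Op 7: UPDATE c=30 (pending; pending now {c=30, e=27})
Op 8: COMMIT: merged ['c', 'e'] into committed; committed now {b=17, c=30, e=27}
Op 9: UPDATE b=20 (auto-commit; committed b=20)
ROLLBACK at op 3 discards: ['c']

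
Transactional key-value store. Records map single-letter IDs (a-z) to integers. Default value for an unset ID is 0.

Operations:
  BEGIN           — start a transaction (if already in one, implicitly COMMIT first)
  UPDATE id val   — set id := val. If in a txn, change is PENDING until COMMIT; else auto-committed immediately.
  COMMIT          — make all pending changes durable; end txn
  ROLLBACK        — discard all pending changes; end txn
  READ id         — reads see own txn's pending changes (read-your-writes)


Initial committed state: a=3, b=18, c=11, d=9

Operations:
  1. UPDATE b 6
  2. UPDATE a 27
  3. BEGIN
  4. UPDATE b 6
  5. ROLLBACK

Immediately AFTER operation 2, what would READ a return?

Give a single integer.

Initial committed: {a=3, b=18, c=11, d=9}
Op 1: UPDATE b=6 (auto-commit; committed b=6)
Op 2: UPDATE a=27 (auto-commit; committed a=27)
After op 2: visible(a) = 27 (pending={}, committed={a=27, b=6, c=11, d=9})

Answer: 27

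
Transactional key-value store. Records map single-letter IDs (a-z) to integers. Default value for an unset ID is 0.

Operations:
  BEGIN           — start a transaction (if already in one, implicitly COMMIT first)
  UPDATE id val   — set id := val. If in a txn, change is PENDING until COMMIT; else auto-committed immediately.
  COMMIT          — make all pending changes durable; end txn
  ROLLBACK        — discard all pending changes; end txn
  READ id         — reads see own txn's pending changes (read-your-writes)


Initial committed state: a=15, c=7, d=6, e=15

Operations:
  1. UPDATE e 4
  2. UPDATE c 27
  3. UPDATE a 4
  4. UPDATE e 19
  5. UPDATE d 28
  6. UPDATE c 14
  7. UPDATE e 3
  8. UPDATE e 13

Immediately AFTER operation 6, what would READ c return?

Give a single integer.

Initial committed: {a=15, c=7, d=6, e=15}
Op 1: UPDATE e=4 (auto-commit; committed e=4)
Op 2: UPDATE c=27 (auto-commit; committed c=27)
Op 3: UPDATE a=4 (auto-commit; committed a=4)
Op 4: UPDATE e=19 (auto-commit; committed e=19)
Op 5: UPDATE d=28 (auto-commit; committed d=28)
Op 6: UPDATE c=14 (auto-commit; committed c=14)
After op 6: visible(c) = 14 (pending={}, committed={a=4, c=14, d=28, e=19})

Answer: 14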